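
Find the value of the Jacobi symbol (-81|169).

1

Pull out -1: (-81|169) = (-1|169)·(81|169). Since 169 ≡ 1 (mod 4), (-1|169) = +1. Now have (81|169).
81 ≡ 1 (mod 4), so quadratic reciprocity gives (81|169) = (169|81). Reduce: 169 ≡ 7 (mod 81). Now have (7|81).
81 ≡ 1 (mod 4), so quadratic reciprocity gives (7|81) = (81|7). Reduce: 81 ≡ 4 (mod 7). Now have (4|7).
Factor out 2: 4 = 2^2. Since 7 ≡ 7 (mod 8), (2|7) = +1, and (2|7)^2 = +1. Now have (1|7).
(1|7) = 1. Collecting the sign factors: 1.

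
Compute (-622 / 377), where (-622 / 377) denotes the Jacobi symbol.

(-622 / 377)
  = (132 / 377)    [-622 ≡ 132 mod 377]
  = (33 / 377)    [377 ≡ 1 mod 8 ⇒ (2 / 377)^2 = +1]
  = (377 / 33)    [QR: 33 ≡ 1 mod 4, sign kept]
  = (14 / 33)    [377 ≡ 14 mod 33]
  = (7 / 33)    [33 ≡ 1 mod 8 ⇒ (2 / 33) = +1]
  = (33 / 7)    [QR: 33 ≡ 1 mod 4, sign kept]
  = (5 / 7)    [33 ≡ 5 mod 7]
  = (7 / 5)    [QR: 5 ≡ 1 mod 4, sign kept]
  = (2 / 5)    [7 ≡ 2 mod 5]
  = -(1 / 5)    [5 ≡ 5 mod 8 ⇒ (2 / 5) = -1]
  = -1    [(1 / 5) = 1]

-1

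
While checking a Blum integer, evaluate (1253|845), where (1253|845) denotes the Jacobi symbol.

(1253|845)
  = (408|845)    [1253 ≡ 408 mod 845]
  = -(51|845)    [845 ≡ 5 mod 8 ⇒ (2|845)^3 = -1]
  = -(845|51)    [QR: 845 ≡ 1 mod 4, sign kept]
  = -(29|51)    [845 ≡ 29 mod 51]
  = -(51|29)    [QR: 29 ≡ 1 mod 4, sign kept]
  = -(22|29)    [51 ≡ 22 mod 29]
  = (11|29)    [29 ≡ 5 mod 8 ⇒ (2|29) = -1]
  = (29|11)    [QR: 29 ≡ 1 mod 4, sign kept]
  = (7|11)    [29 ≡ 7 mod 11]
  = -(11|7)    [QR: both ≡ 3 mod 4, sign flips]
  = -(4|7)    [11 ≡ 4 mod 7]
  = -(1|7)    [7 ≡ 7 mod 8 ⇒ (2|7)^2 = +1]
  = -1    [(1|7) = 1]

-1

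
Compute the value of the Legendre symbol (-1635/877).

(-1635/877)
  = (119/877)    [-1635 ≡ 119 mod 877]
  = (877/119)    [QR: 877 ≡ 1 mod 4, sign kept]
  = (44/119)    [877 ≡ 44 mod 119]
  = (11/119)    [119 ≡ 7 mod 8 ⇒ (2/119)^2 = +1]
  = -(119/11)    [QR: both ≡ 3 mod 4, sign flips]
  = -(9/11)    [119 ≡ 9 mod 11]
  = -(11/9)    [QR: 9 ≡ 1 mod 4, sign kept]
  = -(2/9)    [11 ≡ 2 mod 9]
  = -(1/9)    [9 ≡ 1 mod 8 ⇒ (2/9) = +1]
  = -1    [(1/9) = 1]

-1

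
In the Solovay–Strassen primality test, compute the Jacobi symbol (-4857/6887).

(-4857/6887)
  = (2030/6887)    [-4857 ≡ 2030 mod 6887]
  = (1015/6887)    [6887 ≡ 7 mod 8 ⇒ (2/6887) = +1]
  = -(6887/1015)    [QR: both ≡ 3 mod 4, sign flips]
  = -(797/1015)    [6887 ≡ 797 mod 1015]
  = -(1015/797)    [QR: 797 ≡ 1 mod 4, sign kept]
  = -(218/797)    [1015 ≡ 218 mod 797]
  = (109/797)    [797 ≡ 5 mod 8 ⇒ (2/797) = -1]
  = (797/109)    [QR: 109 ≡ 1 mod 4, sign kept]
  = (34/109)    [797 ≡ 34 mod 109]
  = -(17/109)    [109 ≡ 5 mod 8 ⇒ (2/109) = -1]
  = -(109/17)    [QR: 17 ≡ 1 mod 4, sign kept]
  = -(7/17)    [109 ≡ 7 mod 17]
  = -(17/7)    [QR: 17 ≡ 1 mod 4, sign kept]
  = -(3/7)    [17 ≡ 3 mod 7]
  = (7/3)    [QR: both ≡ 3 mod 4, sign flips]
  = (1/3)    [7 ≡ 1 mod 3]
  = 1    [(1/3) = 1]

1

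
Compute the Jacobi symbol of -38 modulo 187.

-1

Pull out -1: (-38 / 187) = (-1 / 187)·(38 / 187). Since 187 ≡ 3 (mod 4), (-1 / 187) = -1. Now have -(38 / 187).
Factor out 2: 38 = 2·19. Since 187 ≡ 3 (mod 8), (2 / 187) = -1. Now have (19 / 187).
Both 19 ≡ 3 and 187 ≡ 3 (mod 4), so reciprocity gives (19 / 187) = -(187 / 19). Reduce: 187 ≡ 16 (mod 19). Now have -(16 / 19).
Factor out 2: 16 = 2^4. Since 19 ≡ 3 (mod 8), (2 / 19) = -1, and (2 / 19)^4 = +1. Now have -(1 / 19).
(1 / 19) = 1. Collecting the sign factors: -1.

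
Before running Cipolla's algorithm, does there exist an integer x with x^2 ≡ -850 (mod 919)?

no

Reduce the numerator: -850 ≡ 69 (mod 919), so (-850|919) = (69|919).
69 ≡ 1 (mod 4), so quadratic reciprocity gives (69|919) = (919|69). Reduce: 919 ≡ 22 (mod 69). Now have (22|69).
Factor out 2: 22 = 2·11. Since 69 ≡ 5 (mod 8), (2|69) = -1. Now have -(11|69).
69 ≡ 1 (mod 4), so quadratic reciprocity gives (11|69) = (69|11). Reduce: 69 ≡ 3 (mod 11). Now have -(3|11).
Both 3 ≡ 3 and 11 ≡ 3 (mod 4), so reciprocity gives (3|11) = -(11|3). Reduce: 11 ≡ 2 (mod 3). Now have (2|3).
Factor out 2: 2 = 2. Since 3 ≡ 3 (mod 8), (2|3) = -1. Now have -(1|3).
(1|3) = 1. Collecting the sign factors: -1.
The Legendre symbol is -1, so x^2 ≡ -850 (mod 919) has no solution.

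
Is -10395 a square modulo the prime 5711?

Reduce the numerator: -10395 ≡ 1027 (mod 5711), so (-10395|5711) = (1027|5711).
Both 1027 ≡ 3 and 5711 ≡ 3 (mod 4), so reciprocity gives (1027|5711) = -(5711|1027). Reduce: 5711 ≡ 576 (mod 1027). Now have -(576|1027).
Factor out 2: 576 = 2^6·9. Since 1027 ≡ 3 (mod 8), (2|1027) = -1, and (2|1027)^6 = +1. Now have -(9|1027).
9 ≡ 1 (mod 4), so quadratic reciprocity gives (9|1027) = (1027|9). Reduce: 1027 ≡ 1 (mod 9). Now have -(1|9).
(1|9) = 1. Collecting the sign factors: -1.
The Legendre symbol is -1, so x^2 ≡ -10395 (mod 5711) has no solution.

no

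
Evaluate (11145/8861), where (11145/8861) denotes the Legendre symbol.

-1

(11145/8861)
  = (2284/8861)    [11145 ≡ 2284 mod 8861]
  = (571/8861)    [8861 ≡ 5 mod 8 ⇒ (2/8861)^2 = +1]
  = (8861/571)    [QR: 8861 ≡ 1 mod 4, sign kept]
  = (296/571)    [8861 ≡ 296 mod 571]
  = -(37/571)    [571 ≡ 3 mod 8 ⇒ (2/571)^3 = -1]
  = -(571/37)    [QR: 37 ≡ 1 mod 4, sign kept]
  = -(16/37)    [571 ≡ 16 mod 37]
  = -(1/37)    [37 ≡ 5 mod 8 ⇒ (2/37)^4 = +1]
  = -1    [(1/37) = 1]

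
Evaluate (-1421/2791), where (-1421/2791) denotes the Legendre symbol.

(-1421/2791)
  = (1370/2791)    [-1421 ≡ 1370 mod 2791]
  = (685/2791)    [2791 ≡ 7 mod 8 ⇒ (2/2791) = +1]
  = (2791/685)    [QR: 685 ≡ 1 mod 4, sign kept]
  = (51/685)    [2791 ≡ 51 mod 685]
  = (685/51)    [QR: 685 ≡ 1 mod 4, sign kept]
  = (22/51)    [685 ≡ 22 mod 51]
  = -(11/51)    [51 ≡ 3 mod 8 ⇒ (2/51) = -1]
  = (51/11)    [QR: both ≡ 3 mod 4, sign flips]
  = (7/11)    [51 ≡ 7 mod 11]
  = -(11/7)    [QR: both ≡ 3 mod 4, sign flips]
  = -(4/7)    [11 ≡ 4 mod 7]
  = -(1/7)    [7 ≡ 7 mod 8 ⇒ (2/7)^2 = +1]
  = -1    [(1/7) = 1]

-1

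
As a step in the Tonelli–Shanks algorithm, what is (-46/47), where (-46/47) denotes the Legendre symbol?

1

Pull out -1: (-46/47) = (-1/47)·(46/47). Since 47 ≡ 3 (mod 4), (-1/47) = -1. Now have -(46/47).
Factor out 2: 46 = 2·23. Since 47 ≡ 7 (mod 8), (2/47) = +1. Now have -(23/47).
Both 23 ≡ 3 and 47 ≡ 3 (mod 4), so reciprocity gives (23/47) = -(47/23). Reduce: 47 ≡ 1 (mod 23). Now have (1/23).
(1/23) = 1. Collecting the sign factors: 1.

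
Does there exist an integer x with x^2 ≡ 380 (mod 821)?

yes

Factor out 2: 380 = 2^2·95. Since 821 ≡ 5 (mod 8), (2/821) = -1, and (2/821)^2 = +1. Now have (95/821).
821 ≡ 1 (mod 4), so quadratic reciprocity gives (95/821) = (821/95). Reduce: 821 ≡ 61 (mod 95). Now have (61/95).
61 ≡ 1 (mod 4), so quadratic reciprocity gives (61/95) = (95/61). Reduce: 95 ≡ 34 (mod 61). Now have (34/61).
Factor out 2: 34 = 2·17. Since 61 ≡ 5 (mod 8), (2/61) = -1. Now have -(17/61).
17 ≡ 1 (mod 4), so quadratic reciprocity gives (17/61) = (61/17). Reduce: 61 ≡ 10 (mod 17). Now have -(10/17).
Factor out 2: 10 = 2·5. Since 17 ≡ 1 (mod 8), (2/17) = +1. Now have -(5/17).
5 ≡ 1 (mod 4), so quadratic reciprocity gives (5/17) = (17/5). Reduce: 17 ≡ 2 (mod 5). Now have -(2/5).
Factor out 2: 2 = 2. Since 5 ≡ 5 (mod 8), (2/5) = -1. Now have (1/5).
(1/5) = 1. Collecting the sign factors: 1.
(380/821) = 1, and 821 is prime, so 380 is a quadratic residue mod 821.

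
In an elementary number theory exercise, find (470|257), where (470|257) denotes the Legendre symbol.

Reduce the numerator: 470 ≡ 213 (mod 257), so (470|257) = (213|257).
213 ≡ 1 (mod 4), so quadratic reciprocity gives (213|257) = (257|213). Reduce: 257 ≡ 44 (mod 213). Now have (44|213).
Factor out 2: 44 = 2^2·11. Since 213 ≡ 5 (mod 8), (2|213) = -1, and (2|213)^2 = +1. Now have (11|213).
213 ≡ 1 (mod 4), so quadratic reciprocity gives (11|213) = (213|11). Reduce: 213 ≡ 4 (mod 11). Now have (4|11).
Factor out 2: 4 = 2^2. Since 11 ≡ 3 (mod 8), (2|11) = -1, and (2|11)^2 = +1. Now have (1|11).
(1|11) = 1. Collecting the sign factors: 1.

1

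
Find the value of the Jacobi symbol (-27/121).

1

(-27/121)
  = (94/121)    [-27 ≡ 94 mod 121]
  = (47/121)    [121 ≡ 1 mod 8 ⇒ (2/121) = +1]
  = (121/47)    [QR: 121 ≡ 1 mod 4, sign kept]
  = (27/47)    [121 ≡ 27 mod 47]
  = -(47/27)    [QR: both ≡ 3 mod 4, sign flips]
  = -(20/27)    [47 ≡ 20 mod 27]
  = -(5/27)    [27 ≡ 3 mod 8 ⇒ (2/27)^2 = +1]
  = -(27/5)    [QR: 5 ≡ 1 mod 4, sign kept]
  = -(2/5)    [27 ≡ 2 mod 5]
  = (1/5)    [5 ≡ 5 mod 8 ⇒ (2/5) = -1]
  = 1    [(1/5) = 1]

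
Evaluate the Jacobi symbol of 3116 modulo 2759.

1

(3116/2759)
  = (357/2759)    [3116 ≡ 357 mod 2759]
  = (2759/357)    [QR: 357 ≡ 1 mod 4, sign kept]
  = (260/357)    [2759 ≡ 260 mod 357]
  = (65/357)    [357 ≡ 5 mod 8 ⇒ (2/357)^2 = +1]
  = (357/65)    [QR: 65 ≡ 1 mod 4, sign kept]
  = (32/65)    [357 ≡ 32 mod 65]
  = (1/65)    [65 ≡ 1 mod 8 ⇒ (2/65)^5 = +1]
  = 1    [(1/65) = 1]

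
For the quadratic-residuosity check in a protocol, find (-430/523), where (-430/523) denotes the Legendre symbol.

(-430/523)
  = (93/523)    [-430 ≡ 93 mod 523]
  = (523/93)    [QR: 93 ≡ 1 mod 4, sign kept]
  = (58/93)    [523 ≡ 58 mod 93]
  = -(29/93)    [93 ≡ 5 mod 8 ⇒ (2/93) = -1]
  = -(93/29)    [QR: 29 ≡ 1 mod 4, sign kept]
  = -(6/29)    [93 ≡ 6 mod 29]
  = (3/29)    [29 ≡ 5 mod 8 ⇒ (2/29) = -1]
  = (29/3)    [QR: 29 ≡ 1 mod 4, sign kept]
  = (2/3)    [29 ≡ 2 mod 3]
  = -(1/3)    [3 ≡ 3 mod 8 ⇒ (2/3) = -1]
  = -1    [(1/3) = 1]

-1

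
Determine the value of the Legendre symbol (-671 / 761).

1

Reduce the numerator: -671 ≡ 90 (mod 761), so (-671 / 761) = (90 / 761).
Factor out 2: 90 = 2·45. Since 761 ≡ 1 (mod 8), (2 / 761) = +1. Now have (45 / 761).
45 ≡ 1 (mod 4), so quadratic reciprocity gives (45 / 761) = (761 / 45). Reduce: 761 ≡ 41 (mod 45). Now have (41 / 45).
41 ≡ 1 (mod 4), so quadratic reciprocity gives (41 / 45) = (45 / 41). Reduce: 45 ≡ 4 (mod 41). Now have (4 / 41).
Factor out 2: 4 = 2^2. Since 41 ≡ 1 (mod 8), (2 / 41) = +1, and (2 / 41)^2 = +1. Now have (1 / 41).
(1 / 41) = 1. Collecting the sign factors: 1.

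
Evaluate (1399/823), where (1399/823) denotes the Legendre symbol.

1

(1399/823)
  = (576/823)    [1399 ≡ 576 mod 823]
  = (9/823)    [823 ≡ 7 mod 8 ⇒ (2/823)^6 = +1]
  = (823/9)    [QR: 9 ≡ 1 mod 4, sign kept]
  = (4/9)    [823 ≡ 4 mod 9]
  = (1/9)    [9 ≡ 1 mod 8 ⇒ (2/9)^2 = +1]
  = 1    [(1/9) = 1]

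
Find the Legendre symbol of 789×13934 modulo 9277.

By multiplicativity, (789·13934/9277) = (789/9277)·(13934/9277).
First factor (789/9277):
789 ≡ 1 (mod 4), so quadratic reciprocity gives (789/9277) = (9277/789). Reduce: 9277 ≡ 598 (mod 789). Now have (598/789).
Factor out 2: 598 = 2·299. Since 789 ≡ 5 (mod 8), (2/789) = -1. Now have -(299/789).
789 ≡ 1 (mod 4), so quadratic reciprocity gives (299/789) = (789/299). Reduce: 789 ≡ 191 (mod 299). Now have -(191/299).
Both 191 ≡ 3 and 299 ≡ 3 (mod 4), so reciprocity gives (191/299) = -(299/191). Reduce: 299 ≡ 108 (mod 191). Now have (108/191).
Factor out 2: 108 = 2^2·27. Since 191 ≡ 7 (mod 8), (2/191) = +1, and (2/191)^2 = +1. Now have (27/191).
Both 27 ≡ 3 and 191 ≡ 3 (mod 4), so reciprocity gives (27/191) = -(191/27). Reduce: 191 ≡ 2 (mod 27). Now have -(2/27).
Factor out 2: 2 = 2. Since 27 ≡ 3 (mod 8), (2/27) = -1. Now have (1/27).
(1/27) = 1. Collecting the sign factors: 1.
Second factor (13934/9277):
Reduce the numerator: 13934 ≡ 4657 (mod 9277), so (13934/9277) = (4657/9277).
4657 ≡ 1 (mod 4), so quadratic reciprocity gives (4657/9277) = (9277/4657). Reduce: 9277 ≡ 4620 (mod 4657). Now have (4620/4657).
Factor out 2: 4620 = 2^2·1155. Since 4657 ≡ 1 (mod 8), (2/4657) = +1, and (2/4657)^2 = +1. Now have (1155/4657).
4657 ≡ 1 (mod 4), so quadratic reciprocity gives (1155/4657) = (4657/1155). Reduce: 4657 ≡ 37 (mod 1155). Now have (37/1155).
37 ≡ 1 (mod 4), so quadratic reciprocity gives (37/1155) = (1155/37). Reduce: 1155 ≡ 8 (mod 37). Now have (8/37).
Factor out 2: 8 = 2^3. Since 37 ≡ 5 (mod 8), (2/37) = -1, and (2/37)^3 = -1. Now have -(1/37).
(1/37) = 1. Collecting the sign factors: -1.
Product: (1)·(-1) = -1.

-1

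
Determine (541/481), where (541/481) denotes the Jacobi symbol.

1

(541/481)
  = (60/481)    [541 ≡ 60 mod 481]
  = (15/481)    [481 ≡ 1 mod 8 ⇒ (2/481)^2 = +1]
  = (481/15)    [QR: 481 ≡ 1 mod 4, sign kept]
  = (1/15)    [481 ≡ 1 mod 15]
  = 1    [(1/15) = 1]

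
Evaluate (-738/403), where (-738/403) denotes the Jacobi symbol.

-1

Pull out -1: (-738/403) = (-1/403)·(738/403). Since 403 ≡ 3 (mod 4), (-1/403) = -1. Now have -(738/403).
Reduce the numerator: 738 ≡ 335 (mod 403), so (738/403) = (335/403).
Both 335 ≡ 3 and 403 ≡ 3 (mod 4), so reciprocity gives (335/403) = -(403/335). Reduce: 403 ≡ 68 (mod 335). Now have (68/335).
Factor out 2: 68 = 2^2·17. Since 335 ≡ 7 (mod 8), (2/335) = +1, and (2/335)^2 = +1. Now have (17/335).
17 ≡ 1 (mod 4), so quadratic reciprocity gives (17/335) = (335/17). Reduce: 335 ≡ 12 (mod 17). Now have (12/17).
Factor out 2: 12 = 2^2·3. Since 17 ≡ 1 (mod 8), (2/17) = +1, and (2/17)^2 = +1. Now have (3/17).
17 ≡ 1 (mod 4), so quadratic reciprocity gives (3/17) = (17/3). Reduce: 17 ≡ 2 (mod 3). Now have (2/3).
Factor out 2: 2 = 2. Since 3 ≡ 3 (mod 8), (2/3) = -1. Now have -(1/3).
(1/3) = 1. Collecting the sign factors: -1.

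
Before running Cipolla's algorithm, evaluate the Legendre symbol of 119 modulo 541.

-1

541 ≡ 1 (mod 4), so quadratic reciprocity gives (119/541) = (541/119). Reduce: 541 ≡ 65 (mod 119). Now have (65/119).
65 ≡ 1 (mod 4), so quadratic reciprocity gives (65/119) = (119/65). Reduce: 119 ≡ 54 (mod 65). Now have (54/65).
Factor out 2: 54 = 2·27. Since 65 ≡ 1 (mod 8), (2/65) = +1. Now have (27/65).
65 ≡ 1 (mod 4), so quadratic reciprocity gives (27/65) = (65/27). Reduce: 65 ≡ 11 (mod 27). Now have (11/27).
Both 11 ≡ 3 and 27 ≡ 3 (mod 4), so reciprocity gives (11/27) = -(27/11). Reduce: 27 ≡ 5 (mod 11). Now have -(5/11).
5 ≡ 1 (mod 4), so quadratic reciprocity gives (5/11) = (11/5). Reduce: 11 ≡ 1 (mod 5). Now have -(1/5).
(1/5) = 1. Collecting the sign factors: -1.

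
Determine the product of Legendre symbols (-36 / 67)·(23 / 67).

-1

By multiplicativity, (-36·23 / 67) = (-36 / 67)·(23 / 67).
First factor (-36 / 67):
(-36 / 67)
  = (31 / 67)    [-36 ≡ 31 mod 67]
  = -(67 / 31)    [QR: both ≡ 3 mod 4, sign flips]
  = -(5 / 31)    [67 ≡ 5 mod 31]
  = -(31 / 5)    [QR: 5 ≡ 1 mod 4, sign kept]
  = -(1 / 5)    [31 ≡ 1 mod 5]
  = -1    [(1 / 5) = 1]
Second factor (23 / 67):
(23 / 67)
  = -(67 / 23)    [QR: both ≡ 3 mod 4, sign flips]
  = -(21 / 23)    [67 ≡ 21 mod 23]
  = -(23 / 21)    [QR: 21 ≡ 1 mod 4, sign kept]
  = -(2 / 21)    [23 ≡ 2 mod 21]
  = (1 / 21)    [21 ≡ 5 mod 8 ⇒ (2 / 21) = -1]
  = 1    [(1 / 21) = 1]
Product: (-1)·(1) = -1.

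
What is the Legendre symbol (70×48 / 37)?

1

By multiplicativity, (70·48 / 37) = (70 / 37)·(48 / 37).
First factor (70 / 37):
(70 / 37)
  = (33 / 37)    [70 ≡ 33 mod 37]
  = (37 / 33)    [QR: 33 ≡ 1 mod 4, sign kept]
  = (4 / 33)    [37 ≡ 4 mod 33]
  = (1 / 33)    [33 ≡ 1 mod 8 ⇒ (2 / 33)^2 = +1]
  = 1    [(1 / 33) = 1]
Second factor (48 / 37):
(48 / 37)
  = (11 / 37)    [48 ≡ 11 mod 37]
  = (37 / 11)    [QR: 37 ≡ 1 mod 4, sign kept]
  = (4 / 11)    [37 ≡ 4 mod 11]
  = (1 / 11)    [11 ≡ 3 mod 8 ⇒ (2 / 11)^2 = +1]
  = 1    [(1 / 11) = 1]
Product: (1)·(1) = 1.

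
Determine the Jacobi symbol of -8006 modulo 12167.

-1

Reduce the numerator: -8006 ≡ 4161 (mod 12167), so (-8006 / 12167) = (4161 / 12167).
4161 ≡ 1 (mod 4), so quadratic reciprocity gives (4161 / 12167) = (12167 / 4161). Reduce: 12167 ≡ 3845 (mod 4161). Now have (3845 / 4161).
3845 ≡ 1 (mod 4), so quadratic reciprocity gives (3845 / 4161) = (4161 / 3845). Reduce: 4161 ≡ 316 (mod 3845). Now have (316 / 3845).
Factor out 2: 316 = 2^2·79. Since 3845 ≡ 5 (mod 8), (2 / 3845) = -1, and (2 / 3845)^2 = +1. Now have (79 / 3845).
3845 ≡ 1 (mod 4), so quadratic reciprocity gives (79 / 3845) = (3845 / 79). Reduce: 3845 ≡ 53 (mod 79). Now have (53 / 79).
53 ≡ 1 (mod 4), so quadratic reciprocity gives (53 / 79) = (79 / 53). Reduce: 79 ≡ 26 (mod 53). Now have (26 / 53).
Factor out 2: 26 = 2·13. Since 53 ≡ 5 (mod 8), (2 / 53) = -1. Now have -(13 / 53).
13 ≡ 1 (mod 4), so quadratic reciprocity gives (13 / 53) = (53 / 13). Reduce: 53 ≡ 1 (mod 13). Now have -(1 / 13).
(1 / 13) = 1. Collecting the sign factors: -1.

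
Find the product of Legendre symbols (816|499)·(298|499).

By multiplicativity, (816·298|499) = (816|499)·(298|499).
First factor (816|499):
(816|499)
  = (317|499)    [816 ≡ 317 mod 499]
  = (499|317)    [QR: 317 ≡ 1 mod 4, sign kept]
  = (182|317)    [499 ≡ 182 mod 317]
  = -(91|317)    [317 ≡ 5 mod 8 ⇒ (2|317) = -1]
  = -(317|91)    [QR: 317 ≡ 1 mod 4, sign kept]
  = -(44|91)    [317 ≡ 44 mod 91]
  = -(11|91)    [91 ≡ 3 mod 8 ⇒ (2|91)^2 = +1]
  = (91|11)    [QR: both ≡ 3 mod 4, sign flips]
  = (3|11)    [91 ≡ 3 mod 11]
  = -(11|3)    [QR: both ≡ 3 mod 4, sign flips]
  = -(2|3)    [11 ≡ 2 mod 3]
  = (1|3)    [3 ≡ 3 mod 8 ⇒ (2|3) = -1]
  = 1    [(1|3) = 1]
Second factor (298|499):
(298|499)
  = -(149|499)    [499 ≡ 3 mod 8 ⇒ (2|499) = -1]
  = -(499|149)    [QR: 149 ≡ 1 mod 4, sign kept]
  = -(52|149)    [499 ≡ 52 mod 149]
  = -(13|149)    [149 ≡ 5 mod 8 ⇒ (2|149)^2 = +1]
  = -(149|13)    [QR: 13 ≡ 1 mod 4, sign kept]
  = -(6|13)    [149 ≡ 6 mod 13]
  = (3|13)    [13 ≡ 5 mod 8 ⇒ (2|13) = -1]
  = (13|3)    [QR: 13 ≡ 1 mod 4, sign kept]
  = (1|3)    [13 ≡ 1 mod 3]
  = 1    [(1|3) = 1]
Product: (1)·(1) = 1.

1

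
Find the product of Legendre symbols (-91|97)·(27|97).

By multiplicativity, (-91·27|97) = (-91|97)·(27|97).
First factor (-91|97):
Pull out -1: (-91|97) = (-1|97)·(91|97). Since 97 ≡ 1 (mod 4), (-1|97) = +1. Now have (91|97).
97 ≡ 1 (mod 4), so quadratic reciprocity gives (91|97) = (97|91). Reduce: 97 ≡ 6 (mod 91). Now have (6|91).
Factor out 2: 6 = 2·3. Since 91 ≡ 3 (mod 8), (2|91) = -1. Now have -(3|91).
Both 3 ≡ 3 and 91 ≡ 3 (mod 4), so reciprocity gives (3|91) = -(91|3). Reduce: 91 ≡ 1 (mod 3). Now have (1|3).
(1|3) = 1. Collecting the sign factors: 1.
Second factor (27|97):
97 ≡ 1 (mod 4), so quadratic reciprocity gives (27|97) = (97|27). Reduce: 97 ≡ 16 (mod 27). Now have (16|27).
Factor out 2: 16 = 2^4. Since 27 ≡ 3 (mod 8), (2|27) = -1, and (2|27)^4 = +1. Now have (1|27).
(1|27) = 1. Collecting the sign factors: 1.
Product: (1)·(1) = 1.

1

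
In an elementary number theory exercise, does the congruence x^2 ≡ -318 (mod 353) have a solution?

Reduce the numerator: -318 ≡ 35 (mod 353), so (-318/353) = (35/353).
353 ≡ 1 (mod 4), so quadratic reciprocity gives (35/353) = (353/35). Reduce: 353 ≡ 3 (mod 35). Now have (3/35).
Both 3 ≡ 3 and 35 ≡ 3 (mod 4), so reciprocity gives (3/35) = -(35/3). Reduce: 35 ≡ 2 (mod 3). Now have -(2/3).
Factor out 2: 2 = 2. Since 3 ≡ 3 (mod 8), (2/3) = -1. Now have (1/3).
(1/3) = 1. Collecting the sign factors: 1.
The Legendre symbol is 1, so x^2 ≡ -318 (mod 353) has solution.

yes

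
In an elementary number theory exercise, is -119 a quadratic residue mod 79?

no

Reduce the numerator: -119 ≡ 39 (mod 79), so (-119/79) = (39/79).
Both 39 ≡ 3 and 79 ≡ 3 (mod 4), so reciprocity gives (39/79) = -(79/39). Reduce: 79 ≡ 1 (mod 39). Now have -(1/39).
(1/39) = 1. Collecting the sign factors: -1.
The Legendre symbol is -1, so x^2 ≡ -119 (mod 79) has no solution.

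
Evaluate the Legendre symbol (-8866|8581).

Reduce the numerator: -8866 ≡ 8296 (mod 8581), so (-8866|8581) = (8296|8581).
Factor out 2: 8296 = 2^3·1037. Since 8581 ≡ 5 (mod 8), (2|8581) = -1, and (2|8581)^3 = -1. Now have -(1037|8581).
1037 ≡ 1 (mod 4), so quadratic reciprocity gives (1037|8581) = (8581|1037). Reduce: 8581 ≡ 285 (mod 1037). Now have -(285|1037).
285 ≡ 1 (mod 4), so quadratic reciprocity gives (285|1037) = (1037|285). Reduce: 1037 ≡ 182 (mod 285). Now have -(182|285).
Factor out 2: 182 = 2·91. Since 285 ≡ 5 (mod 8), (2|285) = -1. Now have (91|285).
285 ≡ 1 (mod 4), so quadratic reciprocity gives (91|285) = (285|91). Reduce: 285 ≡ 12 (mod 91). Now have (12|91).
Factor out 2: 12 = 2^2·3. Since 91 ≡ 3 (mod 8), (2|91) = -1, and (2|91)^2 = +1. Now have (3|91).
Both 3 ≡ 3 and 91 ≡ 3 (mod 4), so reciprocity gives (3|91) = -(91|3). Reduce: 91 ≡ 1 (mod 3). Now have -(1|3).
(1|3) = 1. Collecting the sign factors: -1.

-1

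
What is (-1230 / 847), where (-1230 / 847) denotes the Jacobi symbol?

(-1230 / 847)
  = -(1230 / 847)    [847 ≡ 3 mod 4 ⇒ (-1 / 847) = -1]
  = -(383 / 847)    [1230 ≡ 383 mod 847]
  = (847 / 383)    [QR: both ≡ 3 mod 4, sign flips]
  = (81 / 383)    [847 ≡ 81 mod 383]
  = (383 / 81)    [QR: 81 ≡ 1 mod 4, sign kept]
  = (59 / 81)    [383 ≡ 59 mod 81]
  = (81 / 59)    [QR: 81 ≡ 1 mod 4, sign kept]
  = (22 / 59)    [81 ≡ 22 mod 59]
  = -(11 / 59)    [59 ≡ 3 mod 8 ⇒ (2 / 59) = -1]
  = (59 / 11)    [QR: both ≡ 3 mod 4, sign flips]
  = (4 / 11)    [59 ≡ 4 mod 11]
  = (1 / 11)    [11 ≡ 3 mod 8 ⇒ (2 / 11)^2 = +1]
  = 1    [(1 / 11) = 1]

1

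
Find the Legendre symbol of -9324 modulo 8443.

(-9324/8443)
  = (7562/8443)    [-9324 ≡ 7562 mod 8443]
  = -(3781/8443)    [8443 ≡ 3 mod 8 ⇒ (2/8443) = -1]
  = -(8443/3781)    [QR: 3781 ≡ 1 mod 4, sign kept]
  = -(881/3781)    [8443 ≡ 881 mod 3781]
  = -(3781/881)    [QR: 881 ≡ 1 mod 4, sign kept]
  = -(257/881)    [3781 ≡ 257 mod 881]
  = -(881/257)    [QR: 257 ≡ 1 mod 4, sign kept]
  = -(110/257)    [881 ≡ 110 mod 257]
  = -(55/257)    [257 ≡ 1 mod 8 ⇒ (2/257) = +1]
  = -(257/55)    [QR: 257 ≡ 1 mod 4, sign kept]
  = -(37/55)    [257 ≡ 37 mod 55]
  = -(55/37)    [QR: 37 ≡ 1 mod 4, sign kept]
  = -(18/37)    [55 ≡ 18 mod 37]
  = (9/37)    [37 ≡ 5 mod 8 ⇒ (2/37) = -1]
  = (37/9)    [QR: 9 ≡ 1 mod 4, sign kept]
  = (1/9)    [37 ≡ 1 mod 9]
  = 1    [(1/9) = 1]

1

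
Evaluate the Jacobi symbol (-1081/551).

1

(-1081/551)
  = (21/551)    [-1081 ≡ 21 mod 551]
  = (551/21)    [QR: 21 ≡ 1 mod 4, sign kept]
  = (5/21)    [551 ≡ 5 mod 21]
  = (21/5)    [QR: 5 ≡ 1 mod 4, sign kept]
  = (1/5)    [21 ≡ 1 mod 5]
  = 1    [(1/5) = 1]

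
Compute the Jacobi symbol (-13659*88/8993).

By multiplicativity, (-13659·88/8993) = (-13659/8993)·(88/8993).
First factor (-13659/8993):
(-13659/8993)
  = (4327/8993)    [-13659 ≡ 4327 mod 8993]
  = (8993/4327)    [QR: 8993 ≡ 1 mod 4, sign kept]
  = (339/4327)    [8993 ≡ 339 mod 4327]
  = -(4327/339)    [QR: both ≡ 3 mod 4, sign flips]
  = -(259/339)    [4327 ≡ 259 mod 339]
  = (339/259)    [QR: both ≡ 3 mod 4, sign flips]
  = (80/259)    [339 ≡ 80 mod 259]
  = (5/259)    [259 ≡ 3 mod 8 ⇒ (2/259)^4 = +1]
  = (259/5)    [QR: 5 ≡ 1 mod 4, sign kept]
  = (4/5)    [259 ≡ 4 mod 5]
  = (1/5)    [5 ≡ 5 mod 8 ⇒ (2/5)^2 = +1]
  = 1    [(1/5) = 1]
Second factor (88/8993):
(88/8993)
  = (11/8993)    [8993 ≡ 1 mod 8 ⇒ (2/8993)^3 = +1]
  = (8993/11)    [QR: 8993 ≡ 1 mod 4, sign kept]
  = (6/11)    [8993 ≡ 6 mod 11]
  = -(3/11)    [11 ≡ 3 mod 8 ⇒ (2/11) = -1]
  = (11/3)    [QR: both ≡ 3 mod 4, sign flips]
  = (2/3)    [11 ≡ 2 mod 3]
  = -(1/3)    [3 ≡ 3 mod 8 ⇒ (2/3) = -1]
  = -1    [(1/3) = 1]
Product: (1)·(-1) = -1.

-1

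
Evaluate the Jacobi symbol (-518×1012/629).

0

By multiplicativity, (-518·1012/629) = (-518/629)·(1012/629).
First factor (-518/629):
(-518/629)
  = (111/629)    [-518 ≡ 111 mod 629]
  = (629/111)    [QR: 629 ≡ 1 mod 4, sign kept]
  = (74/111)    [629 ≡ 74 mod 111]
  = (37/111)    [111 ≡ 7 mod 8 ⇒ (2/111) = +1]
  = (111/37)    [QR: 37 ≡ 1 mod 4, sign kept]
  = (0/37)    [111 ≡ 0 mod 37]
  = 0    [numerator 0, gcd > 1]
Second factor (1012/629):
(1012/629)
  = (383/629)    [1012 ≡ 383 mod 629]
  = (629/383)    [QR: 629 ≡ 1 mod 4, sign kept]
  = (246/383)    [629 ≡ 246 mod 383]
  = (123/383)    [383 ≡ 7 mod 8 ⇒ (2/383) = +1]
  = -(383/123)    [QR: both ≡ 3 mod 4, sign flips]
  = -(14/123)    [383 ≡ 14 mod 123]
  = (7/123)    [123 ≡ 3 mod 8 ⇒ (2/123) = -1]
  = -(123/7)    [QR: both ≡ 3 mod 4, sign flips]
  = -(4/7)    [123 ≡ 4 mod 7]
  = -(1/7)    [7 ≡ 7 mod 8 ⇒ (2/7)^2 = +1]
  = -1    [(1/7) = 1]
Product: (0)·(-1) = 0.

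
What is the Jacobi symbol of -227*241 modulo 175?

-1

By multiplicativity, (-227·241 / 175) = (-227 / 175)·(241 / 175).
First factor (-227 / 175):
(-227 / 175)
  = (123 / 175)    [-227 ≡ 123 mod 175]
  = -(175 / 123)    [QR: both ≡ 3 mod 4, sign flips]
  = -(52 / 123)    [175 ≡ 52 mod 123]
  = -(13 / 123)    [123 ≡ 3 mod 8 ⇒ (2 / 123)^2 = +1]
  = -(123 / 13)    [QR: 13 ≡ 1 mod 4, sign kept]
  = -(6 / 13)    [123 ≡ 6 mod 13]
  = (3 / 13)    [13 ≡ 5 mod 8 ⇒ (2 / 13) = -1]
  = (13 / 3)    [QR: 13 ≡ 1 mod 4, sign kept]
  = (1 / 3)    [13 ≡ 1 mod 3]
  = 1    [(1 / 3) = 1]
Second factor (241 / 175):
(241 / 175)
  = (66 / 175)    [241 ≡ 66 mod 175]
  = (33 / 175)    [175 ≡ 7 mod 8 ⇒ (2 / 175) = +1]
  = (175 / 33)    [QR: 33 ≡ 1 mod 4, sign kept]
  = (10 / 33)    [175 ≡ 10 mod 33]
  = (5 / 33)    [33 ≡ 1 mod 8 ⇒ (2 / 33) = +1]
  = (33 / 5)    [QR: 5 ≡ 1 mod 4, sign kept]
  = (3 / 5)    [33 ≡ 3 mod 5]
  = (5 / 3)    [QR: 5 ≡ 1 mod 4, sign kept]
  = (2 / 3)    [5 ≡ 2 mod 3]
  = -(1 / 3)    [3 ≡ 3 mod 8 ⇒ (2 / 3) = -1]
  = -1    [(1 / 3) = 1]
Product: (1)·(-1) = -1.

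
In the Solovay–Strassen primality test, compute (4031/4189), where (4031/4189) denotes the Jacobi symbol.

4189 ≡ 1 (mod 4), so quadratic reciprocity gives (4031/4189) = (4189/4031). Reduce: 4189 ≡ 158 (mod 4031). Now have (158/4031).
Factor out 2: 158 = 2·79. Since 4031 ≡ 7 (mod 8), (2/4031) = +1. Now have (79/4031).
Both 79 ≡ 3 and 4031 ≡ 3 (mod 4), so reciprocity gives (79/4031) = -(4031/79). Reduce: 4031 ≡ 2 (mod 79). Now have -(2/79).
Factor out 2: 2 = 2. Since 79 ≡ 7 (mod 8), (2/79) = +1. Now have -(1/79).
(1/79) = 1. Collecting the sign factors: -1.

-1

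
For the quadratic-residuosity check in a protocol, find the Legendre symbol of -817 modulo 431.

1

Reduce the numerator: -817 ≡ 45 (mod 431), so (-817|431) = (45|431).
45 ≡ 1 (mod 4), so quadratic reciprocity gives (45|431) = (431|45). Reduce: 431 ≡ 26 (mod 45). Now have (26|45).
Factor out 2: 26 = 2·13. Since 45 ≡ 5 (mod 8), (2|45) = -1. Now have -(13|45).
13 ≡ 1 (mod 4), so quadratic reciprocity gives (13|45) = (45|13). Reduce: 45 ≡ 6 (mod 13). Now have -(6|13).
Factor out 2: 6 = 2·3. Since 13 ≡ 5 (mod 8), (2|13) = -1. Now have (3|13).
13 ≡ 1 (mod 4), so quadratic reciprocity gives (3|13) = (13|3). Reduce: 13 ≡ 1 (mod 3). Now have (1|3).
(1|3) = 1. Collecting the sign factors: 1.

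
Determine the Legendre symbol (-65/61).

Pull out -1: (-65/61) = (-1/61)·(65/61). Since 61 ≡ 1 (mod 4), (-1/61) = +1. Now have (65/61).
Reduce the numerator: 65 ≡ 4 (mod 61), so (65/61) = (4/61).
Factor out 2: 4 = 2^2. Since 61 ≡ 5 (mod 8), (2/61) = -1, and (2/61)^2 = +1. Now have (1/61).
(1/61) = 1. Collecting the sign factors: 1.

1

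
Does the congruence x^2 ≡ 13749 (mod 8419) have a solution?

no

Reduce the numerator: 13749 ≡ 5330 (mod 8419), so (13749/8419) = (5330/8419).
Factor out 2: 5330 = 2·2665. Since 8419 ≡ 3 (mod 8), (2/8419) = -1. Now have -(2665/8419).
2665 ≡ 1 (mod 4), so quadratic reciprocity gives (2665/8419) = (8419/2665). Reduce: 8419 ≡ 424 (mod 2665). Now have -(424/2665).
Factor out 2: 424 = 2^3·53. Since 2665 ≡ 1 (mod 8), (2/2665) = +1, and (2/2665)^3 = +1. Now have -(53/2665).
53 ≡ 1 (mod 4), so quadratic reciprocity gives (53/2665) = (2665/53). Reduce: 2665 ≡ 15 (mod 53). Now have -(15/53).
53 ≡ 1 (mod 4), so quadratic reciprocity gives (15/53) = (53/15). Reduce: 53 ≡ 8 (mod 15). Now have -(8/15).
Factor out 2: 8 = 2^3. Since 15 ≡ 7 (mod 8), (2/15) = +1, and (2/15)^3 = +1. Now have -(1/15).
(1/15) = 1. Collecting the sign factors: -1.
(13749/8419) = -1, and 8419 is prime, so 13749 is not a quadratic residue mod 8419.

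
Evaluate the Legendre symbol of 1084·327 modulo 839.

By multiplicativity, (1084·327 / 839) = (1084 / 839)·(327 / 839).
First factor (1084 / 839):
Reduce the numerator: 1084 ≡ 245 (mod 839), so (1084 / 839) = (245 / 839).
245 ≡ 1 (mod 4), so quadratic reciprocity gives (245 / 839) = (839 / 245). Reduce: 839 ≡ 104 (mod 245). Now have (104 / 245).
Factor out 2: 104 = 2^3·13. Since 245 ≡ 5 (mod 8), (2 / 245) = -1, and (2 / 245)^3 = -1. Now have -(13 / 245).
13 ≡ 1 (mod 4), so quadratic reciprocity gives (13 / 245) = (245 / 13). Reduce: 245 ≡ 11 (mod 13). Now have -(11 / 13).
13 ≡ 1 (mod 4), so quadratic reciprocity gives (11 / 13) = (13 / 11). Reduce: 13 ≡ 2 (mod 11). Now have -(2 / 11).
Factor out 2: 2 = 2. Since 11 ≡ 3 (mod 8), (2 / 11) = -1. Now have (1 / 11).
(1 / 11) = 1. Collecting the sign factors: 1.
Second factor (327 / 839):
Both 327 ≡ 3 and 839 ≡ 3 (mod 4), so reciprocity gives (327 / 839) = -(839 / 327). Reduce: 839 ≡ 185 (mod 327). Now have -(185 / 327).
185 ≡ 1 (mod 4), so quadratic reciprocity gives (185 / 327) = (327 / 185). Reduce: 327 ≡ 142 (mod 185). Now have -(142 / 185).
Factor out 2: 142 = 2·71. Since 185 ≡ 1 (mod 8), (2 / 185) = +1. Now have -(71 / 185).
185 ≡ 1 (mod 4), so quadratic reciprocity gives (71 / 185) = (185 / 71). Reduce: 185 ≡ 43 (mod 71). Now have -(43 / 71).
Both 43 ≡ 3 and 71 ≡ 3 (mod 4), so reciprocity gives (43 / 71) = -(71 / 43). Reduce: 71 ≡ 28 (mod 43). Now have (28 / 43).
Factor out 2: 28 = 2^2·7. Since 43 ≡ 3 (mod 8), (2 / 43) = -1, and (2 / 43)^2 = +1. Now have (7 / 43).
Both 7 ≡ 3 and 43 ≡ 3 (mod 4), so reciprocity gives (7 / 43) = -(43 / 7). Reduce: 43 ≡ 1 (mod 7). Now have -(1 / 7).
(1 / 7) = 1. Collecting the sign factors: -1.
Product: (1)·(-1) = -1.

-1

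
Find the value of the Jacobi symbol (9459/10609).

10609 ≡ 1 (mod 4), so quadratic reciprocity gives (9459/10609) = (10609/9459). Reduce: 10609 ≡ 1150 (mod 9459). Now have (1150/9459).
Factor out 2: 1150 = 2·575. Since 9459 ≡ 3 (mod 8), (2/9459) = -1. Now have -(575/9459).
Both 575 ≡ 3 and 9459 ≡ 3 (mod 4), so reciprocity gives (575/9459) = -(9459/575). Reduce: 9459 ≡ 259 (mod 575). Now have (259/575).
Both 259 ≡ 3 and 575 ≡ 3 (mod 4), so reciprocity gives (259/575) = -(575/259). Reduce: 575 ≡ 57 (mod 259). Now have -(57/259).
57 ≡ 1 (mod 4), so quadratic reciprocity gives (57/259) = (259/57). Reduce: 259 ≡ 31 (mod 57). Now have -(31/57).
57 ≡ 1 (mod 4), so quadratic reciprocity gives (31/57) = (57/31). Reduce: 57 ≡ 26 (mod 31). Now have -(26/31).
Factor out 2: 26 = 2·13. Since 31 ≡ 7 (mod 8), (2/31) = +1. Now have -(13/31).
13 ≡ 1 (mod 4), so quadratic reciprocity gives (13/31) = (31/13). Reduce: 31 ≡ 5 (mod 13). Now have -(5/13).
5 ≡ 1 (mod 4), so quadratic reciprocity gives (5/13) = (13/5). Reduce: 13 ≡ 3 (mod 5). Now have -(3/5).
5 ≡ 1 (mod 4), so quadratic reciprocity gives (3/5) = (5/3). Reduce: 5 ≡ 2 (mod 3). Now have -(2/3).
Factor out 2: 2 = 2. Since 3 ≡ 3 (mod 8), (2/3) = -1. Now have (1/3).
(1/3) = 1. Collecting the sign factors: 1.

1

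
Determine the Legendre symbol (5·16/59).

By multiplicativity, (5·16/59) = (5/59)·(16/59).
First factor (5/59):
(5/59)
  = (59/5)    [QR: 5 ≡ 1 mod 4, sign kept]
  = (4/5)    [59 ≡ 4 mod 5]
  = (1/5)    [5 ≡ 5 mod 8 ⇒ (2/5)^2 = +1]
  = 1    [(1/5) = 1]
Second factor (16/59):
(16/59)
  = (1/59)    [59 ≡ 3 mod 8 ⇒ (2/59)^4 = +1]
  = 1    [(1/59) = 1]
Product: (1)·(1) = 1.

1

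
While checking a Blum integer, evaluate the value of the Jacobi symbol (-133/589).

Pull out -1: (-133/589) = (-1/589)·(133/589). Since 589 ≡ 1 (mod 4), (-1/589) = +1. Now have (133/589).
133 ≡ 1 (mod 4), so quadratic reciprocity gives (133/589) = (589/133). Reduce: 589 ≡ 57 (mod 133). Now have (57/133).
57 ≡ 1 (mod 4), so quadratic reciprocity gives (57/133) = (133/57). Reduce: 133 ≡ 19 (mod 57). Now have (19/57).
57 ≡ 1 (mod 4), so quadratic reciprocity gives (19/57) = (57/19). Reduce: 57 ≡ 0 (mod 19). Now have (0/19).
The numerator is now 0 with denominator 19 > 1: the symbol is 0.

0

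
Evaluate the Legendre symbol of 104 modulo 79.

(104 / 79)
  = (25 / 79)    [104 ≡ 25 mod 79]
  = (79 / 25)    [QR: 25 ≡ 1 mod 4, sign kept]
  = (4 / 25)    [79 ≡ 4 mod 25]
  = (1 / 25)    [25 ≡ 1 mod 8 ⇒ (2 / 25)^2 = +1]
  = 1    [(1 / 25) = 1]

1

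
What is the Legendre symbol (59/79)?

-1

(59/79)
  = -(79/59)    [QR: both ≡ 3 mod 4, sign flips]
  = -(20/59)    [79 ≡ 20 mod 59]
  = -(5/59)    [59 ≡ 3 mod 8 ⇒ (2/59)^2 = +1]
  = -(59/5)    [QR: 5 ≡ 1 mod 4, sign kept]
  = -(4/5)    [59 ≡ 4 mod 5]
  = -(1/5)    [5 ≡ 5 mod 8 ⇒ (2/5)^2 = +1]
  = -1    [(1/5) = 1]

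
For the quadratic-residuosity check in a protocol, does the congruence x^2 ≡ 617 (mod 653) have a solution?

yes

(617/653)
  = (653/617)    [QR: 617 ≡ 1 mod 4, sign kept]
  = (36/617)    [653 ≡ 36 mod 617]
  = (9/617)    [617 ≡ 1 mod 8 ⇒ (2/617)^2 = +1]
  = (617/9)    [QR: 9 ≡ 1 mod 4, sign kept]
  = (5/9)    [617 ≡ 5 mod 9]
  = (9/5)    [QR: 5 ≡ 1 mod 4, sign kept]
  = (4/5)    [9 ≡ 4 mod 5]
  = (1/5)    [5 ≡ 5 mod 8 ⇒ (2/5)^2 = +1]
  = 1    [(1/5) = 1]
(617/653) = 1, and 653 is prime, so 617 is a quadratic residue mod 653.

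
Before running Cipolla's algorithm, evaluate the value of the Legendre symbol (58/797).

(58/797)
  = -(29/797)    [797 ≡ 5 mod 8 ⇒ (2/797) = -1]
  = -(797/29)    [QR: 29 ≡ 1 mod 4, sign kept]
  = -(14/29)    [797 ≡ 14 mod 29]
  = (7/29)    [29 ≡ 5 mod 8 ⇒ (2/29) = -1]
  = (29/7)    [QR: 29 ≡ 1 mod 4, sign kept]
  = (1/7)    [29 ≡ 1 mod 7]
  = 1    [(1/7) = 1]

1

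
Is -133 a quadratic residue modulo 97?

yes

(-133|97)
  = (133|97)    [97 ≡ 1 mod 4 ⇒ (-1|97) = +1]
  = (36|97)    [133 ≡ 36 mod 97]
  = (9|97)    [97 ≡ 1 mod 8 ⇒ (2|97)^2 = +1]
  = (97|9)    [QR: 9 ≡ 1 mod 4, sign kept]
  = (7|9)    [97 ≡ 7 mod 9]
  = (9|7)    [QR: 9 ≡ 1 mod 4, sign kept]
  = (2|7)    [9 ≡ 2 mod 7]
  = (1|7)    [7 ≡ 7 mod 8 ⇒ (2|7) = +1]
  = 1    [(1|7) = 1]
(-133|97) = 1, and 97 is prime, so -133 is a quadratic residue mod 97.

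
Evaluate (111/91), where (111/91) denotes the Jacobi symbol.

Reduce the numerator: 111 ≡ 20 (mod 91), so (111/91) = (20/91).
Factor out 2: 20 = 2^2·5. Since 91 ≡ 3 (mod 8), (2/91) = -1, and (2/91)^2 = +1. Now have (5/91).
5 ≡ 1 (mod 4), so quadratic reciprocity gives (5/91) = (91/5). Reduce: 91 ≡ 1 (mod 5). Now have (1/5).
(1/5) = 1. Collecting the sign factors: 1.

1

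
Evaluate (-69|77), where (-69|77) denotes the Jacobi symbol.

Reduce the numerator: -69 ≡ 8 (mod 77), so (-69|77) = (8|77).
Factor out 2: 8 = 2^3. Since 77 ≡ 5 (mod 8), (2|77) = -1, and (2|77)^3 = -1. Now have -(1|77).
(1|77) = 1. Collecting the sign factors: -1.

-1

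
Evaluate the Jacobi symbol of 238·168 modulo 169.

1

By multiplicativity, (238·168 / 169) = (238 / 169)·(168 / 169).
First factor (238 / 169):
(238 / 169)
  = (69 / 169)    [238 ≡ 69 mod 169]
  = (169 / 69)    [QR: 69 ≡ 1 mod 4, sign kept]
  = (31 / 69)    [169 ≡ 31 mod 69]
  = (69 / 31)    [QR: 69 ≡ 1 mod 4, sign kept]
  = (7 / 31)    [69 ≡ 7 mod 31]
  = -(31 / 7)    [QR: both ≡ 3 mod 4, sign flips]
  = -(3 / 7)    [31 ≡ 3 mod 7]
  = (7 / 3)    [QR: both ≡ 3 mod 4, sign flips]
  = (1 / 3)    [7 ≡ 1 mod 3]
  = 1    [(1 / 3) = 1]
Second factor (168 / 169):
(168 / 169)
  = (21 / 169)    [169 ≡ 1 mod 8 ⇒ (2 / 169)^3 = +1]
  = (169 / 21)    [QR: 21 ≡ 1 mod 4, sign kept]
  = (1 / 21)    [169 ≡ 1 mod 21]
  = 1    [(1 / 21) = 1]
Product: (1)·(1) = 1.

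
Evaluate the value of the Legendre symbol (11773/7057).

(11773/7057)
  = (4716/7057)    [11773 ≡ 4716 mod 7057]
  = (1179/7057)    [7057 ≡ 1 mod 8 ⇒ (2/7057)^2 = +1]
  = (7057/1179)    [QR: 7057 ≡ 1 mod 4, sign kept]
  = (1162/1179)    [7057 ≡ 1162 mod 1179]
  = -(581/1179)    [1179 ≡ 3 mod 8 ⇒ (2/1179) = -1]
  = -(1179/581)    [QR: 581 ≡ 1 mod 4, sign kept]
  = -(17/581)    [1179 ≡ 17 mod 581]
  = -(581/17)    [QR: 17 ≡ 1 mod 4, sign kept]
  = -(3/17)    [581 ≡ 3 mod 17]
  = -(17/3)    [QR: 17 ≡ 1 mod 4, sign kept]
  = -(2/3)    [17 ≡ 2 mod 3]
  = (1/3)    [3 ≡ 3 mod 8 ⇒ (2/3) = -1]
  = 1    [(1/3) = 1]

1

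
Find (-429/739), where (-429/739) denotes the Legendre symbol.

Pull out -1: (-429/739) = (-1/739)·(429/739). Since 739 ≡ 3 (mod 4), (-1/739) = -1. Now have -(429/739).
429 ≡ 1 (mod 4), so quadratic reciprocity gives (429/739) = (739/429). Reduce: 739 ≡ 310 (mod 429). Now have -(310/429).
Factor out 2: 310 = 2·155. Since 429 ≡ 5 (mod 8), (2/429) = -1. Now have (155/429).
429 ≡ 1 (mod 4), so quadratic reciprocity gives (155/429) = (429/155). Reduce: 429 ≡ 119 (mod 155). Now have (119/155).
Both 119 ≡ 3 and 155 ≡ 3 (mod 4), so reciprocity gives (119/155) = -(155/119). Reduce: 155 ≡ 36 (mod 119). Now have -(36/119).
Factor out 2: 36 = 2^2·9. Since 119 ≡ 7 (mod 8), (2/119) = +1, and (2/119)^2 = +1. Now have -(9/119).
9 ≡ 1 (mod 4), so quadratic reciprocity gives (9/119) = (119/9). Reduce: 119 ≡ 2 (mod 9). Now have -(2/9).
Factor out 2: 2 = 2. Since 9 ≡ 1 (mod 8), (2/9) = +1. Now have -(1/9).
(1/9) = 1. Collecting the sign factors: -1.

-1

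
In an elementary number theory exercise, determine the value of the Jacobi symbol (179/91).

(179/91)
  = (88/91)    [179 ≡ 88 mod 91]
  = -(11/91)    [91 ≡ 3 mod 8 ⇒ (2/91)^3 = -1]
  = (91/11)    [QR: both ≡ 3 mod 4, sign flips]
  = (3/11)    [91 ≡ 3 mod 11]
  = -(11/3)    [QR: both ≡ 3 mod 4, sign flips]
  = -(2/3)    [11 ≡ 2 mod 3]
  = (1/3)    [3 ≡ 3 mod 8 ⇒ (2/3) = -1]
  = 1    [(1/3) = 1]

1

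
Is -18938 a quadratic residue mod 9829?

Pull out -1: (-18938/9829) = (-1/9829)·(18938/9829). Since 9829 ≡ 1 (mod 4), (-1/9829) = +1. Now have (18938/9829).
Reduce the numerator: 18938 ≡ 9109 (mod 9829), so (18938/9829) = (9109/9829).
9109 ≡ 1 (mod 4), so quadratic reciprocity gives (9109/9829) = (9829/9109). Reduce: 9829 ≡ 720 (mod 9109). Now have (720/9109).
Factor out 2: 720 = 2^4·45. Since 9109 ≡ 5 (mod 8), (2/9109) = -1, and (2/9109)^4 = +1. Now have (45/9109).
45 ≡ 1 (mod 4), so quadratic reciprocity gives (45/9109) = (9109/45). Reduce: 9109 ≡ 19 (mod 45). Now have (19/45).
45 ≡ 1 (mod 4), so quadratic reciprocity gives (19/45) = (45/19). Reduce: 45 ≡ 7 (mod 19). Now have (7/19).
Both 7 ≡ 3 and 19 ≡ 3 (mod 4), so reciprocity gives (7/19) = -(19/7). Reduce: 19 ≡ 5 (mod 7). Now have -(5/7).
5 ≡ 1 (mod 4), so quadratic reciprocity gives (5/7) = (7/5). Reduce: 7 ≡ 2 (mod 5). Now have -(2/5).
Factor out 2: 2 = 2. Since 5 ≡ 5 (mod 8), (2/5) = -1. Now have (1/5).
(1/5) = 1. Collecting the sign factors: 1.
The Legendre symbol is 1, so x^2 ≡ -18938 (mod 9829) has solution.

yes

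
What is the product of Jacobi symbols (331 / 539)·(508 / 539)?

-1

By multiplicativity, (331·508 / 539) = (331 / 539)·(508 / 539).
First factor (331 / 539):
Both 331 ≡ 3 and 539 ≡ 3 (mod 4), so reciprocity gives (331 / 539) = -(539 / 331). Reduce: 539 ≡ 208 (mod 331). Now have -(208 / 331).
Factor out 2: 208 = 2^4·13. Since 331 ≡ 3 (mod 8), (2 / 331) = -1, and (2 / 331)^4 = +1. Now have -(13 / 331).
13 ≡ 1 (mod 4), so quadratic reciprocity gives (13 / 331) = (331 / 13). Reduce: 331 ≡ 6 (mod 13). Now have -(6 / 13).
Factor out 2: 6 = 2·3. Since 13 ≡ 5 (mod 8), (2 / 13) = -1. Now have (3 / 13).
13 ≡ 1 (mod 4), so quadratic reciprocity gives (3 / 13) = (13 / 3). Reduce: 13 ≡ 1 (mod 3). Now have (1 / 3).
(1 / 3) = 1. Collecting the sign factors: 1.
Second factor (508 / 539):
Factor out 2: 508 = 2^2·127. Since 539 ≡ 3 (mod 8), (2 / 539) = -1, and (2 / 539)^2 = +1. Now have (127 / 539).
Both 127 ≡ 3 and 539 ≡ 3 (mod 4), so reciprocity gives (127 / 539) = -(539 / 127). Reduce: 539 ≡ 31 (mod 127). Now have -(31 / 127).
Both 31 ≡ 3 and 127 ≡ 3 (mod 4), so reciprocity gives (31 / 127) = -(127 / 31). Reduce: 127 ≡ 3 (mod 31). Now have (3 / 31).
Both 3 ≡ 3 and 31 ≡ 3 (mod 4), so reciprocity gives (3 / 31) = -(31 / 3). Reduce: 31 ≡ 1 (mod 3). Now have -(1 / 3).
(1 / 3) = 1. Collecting the sign factors: -1.
Product: (1)·(-1) = -1.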